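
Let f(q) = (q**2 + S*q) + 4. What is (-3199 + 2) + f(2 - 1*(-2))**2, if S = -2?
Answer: -3053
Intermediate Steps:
f(q) = 4 + q**2 - 2*q (f(q) = (q**2 - 2*q) + 4 = 4 + q**2 - 2*q)
(-3199 + 2) + f(2 - 1*(-2))**2 = (-3199 + 2) + (4 + (2 - 1*(-2))**2 - 2*(2 - 1*(-2)))**2 = -3197 + (4 + (2 + 2)**2 - 2*(2 + 2))**2 = -3197 + (4 + 4**2 - 2*4)**2 = -3197 + (4 + 16 - 8)**2 = -3197 + 12**2 = -3197 + 144 = -3053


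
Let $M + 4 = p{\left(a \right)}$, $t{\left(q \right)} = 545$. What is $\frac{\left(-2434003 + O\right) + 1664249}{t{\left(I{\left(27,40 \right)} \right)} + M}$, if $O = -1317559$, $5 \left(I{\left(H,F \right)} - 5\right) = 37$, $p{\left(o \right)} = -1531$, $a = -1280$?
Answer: $\frac{695771}{330} \approx 2108.4$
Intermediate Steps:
$I{\left(H,F \right)} = \frac{62}{5}$ ($I{\left(H,F \right)} = 5 + \frac{1}{5} \cdot 37 = 5 + \frac{37}{5} = \frac{62}{5}$)
$M = -1535$ ($M = -4 - 1531 = -1535$)
$\frac{\left(-2434003 + O\right) + 1664249}{t{\left(I{\left(27,40 \right)} \right)} + M} = \frac{\left(-2434003 - 1317559\right) + 1664249}{545 - 1535} = \frac{-3751562 + 1664249}{-990} = \left(-2087313\right) \left(- \frac{1}{990}\right) = \frac{695771}{330}$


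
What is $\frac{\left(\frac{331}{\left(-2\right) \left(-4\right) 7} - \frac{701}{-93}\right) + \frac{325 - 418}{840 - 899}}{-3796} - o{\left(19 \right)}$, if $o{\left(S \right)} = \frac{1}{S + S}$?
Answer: $- \frac{670918511}{22161685728} \approx -0.030274$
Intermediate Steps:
$o{\left(S \right)} = \frac{1}{2 S}$
$\frac{\left(\frac{331}{\left(-2\right) \left(-4\right) 7} - \frac{701}{-93}\right) + \frac{325 - 418}{840 - 899}}{-3796} - o{\left(19 \right)} = \frac{\left(\frac{331}{\left(-2\right) \left(-4\right) 7} - \frac{701}{-93}\right) + \frac{325 - 418}{840 - 899}}{-3796} - \frac{1}{2 \cdot 19} = \left(\left(\frac{331}{8 \cdot 7} - - \frac{701}{93}\right) - \frac{93}{-59}\right) \left(- \frac{1}{3796}\right) - \frac{1}{2} \cdot \frac{1}{19} = \left(\left(\frac{331}{56} + \frac{701}{93}\right) - - \frac{93}{59}\right) \left(- \frac{1}{3796}\right) - \frac{1}{38} = \left(\left(331 \cdot \frac{1}{56} + \frac{701}{93}\right) + \frac{93}{59}\right) \left(- \frac{1}{3796}\right) - \frac{1}{38} = \left(\left(\frac{331}{56} + \frac{701}{93}\right) + \frac{93}{59}\right) \left(- \frac{1}{3796}\right) - \frac{1}{38} = \left(\frac{70039}{5208} + \frac{93}{59}\right) \left(- \frac{1}{3796}\right) - \frac{1}{38} = \frac{4616645}{307272} \left(- \frac{1}{3796}\right) - \frac{1}{38} = - \frac{4616645}{1166404512} - \frac{1}{38} = - \frac{670918511}{22161685728}$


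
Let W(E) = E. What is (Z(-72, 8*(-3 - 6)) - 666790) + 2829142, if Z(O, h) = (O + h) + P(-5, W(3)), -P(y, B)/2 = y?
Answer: 2162218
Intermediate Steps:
P(y, B) = -2*y
Z(O, h) = 10 + O + h (Z(O, h) = (O + h) - 2*(-5) = (O + h) + 10 = 10 + O + h)
(Z(-72, 8*(-3 - 6)) - 666790) + 2829142 = ((10 - 72 + 8*(-3 - 6)) - 666790) + 2829142 = ((10 - 72 + 8*(-9)) - 666790) + 2829142 = ((10 - 72 - 72) - 666790) + 2829142 = (-134 - 666790) + 2829142 = -666924 + 2829142 = 2162218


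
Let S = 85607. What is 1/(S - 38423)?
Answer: 1/47184 ≈ 2.1194e-5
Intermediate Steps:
1/(S - 38423) = 1/(85607 - 38423) = 1/47184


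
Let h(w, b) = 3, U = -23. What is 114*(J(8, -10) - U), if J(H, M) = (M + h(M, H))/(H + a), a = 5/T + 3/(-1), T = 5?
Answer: 2489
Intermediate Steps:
a = -2 (a = 5/5 + 3/(-1) = 5*(⅕) + 3*(-1) = 1 - 3 = -2)
J(H, M) = (3 + M)/(-2 + H) (J(H, M) = (M + 3)/(H - 2) = (3 + M)/(-2 + H))
114*(J(8, -10) - U) = 114*((3 - 10)/(-2 + 8) - 1*(-23)) = 114*(-7/6 + 23) = 114*(131/6) = 2489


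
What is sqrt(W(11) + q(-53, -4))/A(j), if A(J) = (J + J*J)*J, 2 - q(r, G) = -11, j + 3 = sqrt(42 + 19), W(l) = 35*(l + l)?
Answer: 41*sqrt(5307)/25688 + 253*sqrt(87)/25688 ≈ 0.20814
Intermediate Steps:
W(l) = 70*l (W(l) = 35*(2*l) = 70*l)
j = -3 + sqrt(61) (j = -3 + sqrt(42 + 19) = -3 + sqrt(61) ≈ 4.8102)
q(r, G) = 13 (q(r, G) = 2 - 1*(-11) = 2 + 11 = 13)
A(J) = J*(J + J**2) (A(J) = (J + J**2)*J = J*(J + J**2))
sqrt(W(11) + q(-53, -4))/A(j) = sqrt(70*11 + 13)/(((-3 + sqrt(61))**2*(1 + (-3 + sqrt(61))))) = sqrt(770 + 13)/(((-3 + sqrt(61))**2*(-2 + sqrt(61)))) = sqrt(783)*(1/((-3 + sqrt(61))**2*(-2 + sqrt(61)))) = (3*sqrt(87))*(1/((-3 + sqrt(61))**2*(-2 + sqrt(61)))) = 3*sqrt(87)/((-3 + sqrt(61))**2*(-2 + sqrt(61)))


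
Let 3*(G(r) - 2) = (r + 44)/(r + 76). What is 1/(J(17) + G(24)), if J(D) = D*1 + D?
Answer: 75/2717 ≈ 0.027604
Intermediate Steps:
G(r) = 2 + (44 + r)/(3*(76 + r)) (G(r) = 2 + ((r + 44)/(r + 76))/3 = 2 + ((44 + r)/(76 + r))/3 = 2 + (44 + r)/(3*(76 + r)))
J(D) = 2*D (J(D) = D + D = 2*D)
1/(J(17) + G(24)) = 1/(2*17 + (500 + 7*24)/(3*(76 + 24))) = 1/(34 + (⅓)*(500 + 168)/100) = 1/(34 + (⅓)*(1/100)*668) = 1/(34 + 167/75) = 1/(2717/75) = 75/2717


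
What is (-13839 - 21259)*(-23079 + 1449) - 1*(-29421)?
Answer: 759199161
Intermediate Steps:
(-13839 - 21259)*(-23079 + 1449) - 1*(-29421) = -35098*(-21630) + 29421 = 759169740 + 29421 = 759199161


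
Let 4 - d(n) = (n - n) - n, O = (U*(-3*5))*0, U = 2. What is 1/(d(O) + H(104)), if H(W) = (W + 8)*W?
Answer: 1/11652 ≈ 8.5822e-5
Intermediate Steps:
H(W) = W*(8 + W) (H(W) = (8 + W)*W = W*(8 + W))
O = 0 (O = (2*(-3*5))*0 = (2*(-15))*0 = -30*0 = 0)
d(n) = 4 + n (d(n) = 4 - ((n - n) - n) = 4 - (0 - n) = 4 - (-1)*n = 4 + n)
1/(d(O) + H(104)) = 1/((4 + 0) + 104*(8 + 104)) = 1/(4 + 104*112) = 1/(4 + 11648) = 1/11652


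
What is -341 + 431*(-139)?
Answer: -60250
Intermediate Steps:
-341 + 431*(-139) = -341 - 59909 = -60250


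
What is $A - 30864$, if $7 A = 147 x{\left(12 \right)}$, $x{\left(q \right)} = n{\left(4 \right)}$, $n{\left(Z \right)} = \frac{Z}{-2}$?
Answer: $-30906$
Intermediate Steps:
$n{\left(Z \right)} = - \frac{Z}{2}$ ($n{\left(Z \right)} = Z \left(- \frac{1}{2}\right) = - \frac{Z}{2}$)
$x{\left(q \right)} = -2$ ($x{\left(q \right)} = \left(- \frac{1}{2}\right) 4 = -2$)
$A = -42$ ($A = \frac{147 \left(-2\right)}{7} = \frac{1}{7} \left(-294\right) = -42$)
$A - 30864 = -42 - 30864 = -30906$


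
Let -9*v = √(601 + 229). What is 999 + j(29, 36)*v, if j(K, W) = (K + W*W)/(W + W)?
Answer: 999 - 1325*√830/648 ≈ 940.09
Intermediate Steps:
v = -√830/9 (v = -√(601 + 229)/9 = -√830/9 ≈ -3.2011)
j(K, W) = (K + W²)/(2*W) (j(K, W) = (K + W²)/((2*W)) = (K + W²)*(1/(2*W)) = (K + W²)/(2*W))
999 + j(29, 36)*v = 999 + ((½)*(29 + 36²)/36)*(-√830/9) = 999 + ((½)*(1/36)*(29 + 1296))*(-√830/9) = 999 + ((½)*(1/36)*1325)*(-√830/9) = 999 + 1325*(-√830/9)/72 = 999 - 1325*√830/648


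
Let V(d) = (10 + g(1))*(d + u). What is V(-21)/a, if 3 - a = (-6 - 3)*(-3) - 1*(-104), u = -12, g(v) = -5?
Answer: 165/128 ≈ 1.2891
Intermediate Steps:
V(d) = -60 + 5*d (V(d) = (10 - 5)*(d - 12) = 5*(-12 + d) = -60 + 5*d)
a = -128 (a = 3 - ((-6 - 3)*(-3) - 1*(-104)) = 3 - (-9*(-3) + 104) = 3 - (27 + 104) = 3 - 1*131 = 3 - 131 = -128)
V(-21)/a = (-60 + 5*(-21))/(-128) = (-60 - 105)*(-1/128) = -165*(-1/128) = 165/128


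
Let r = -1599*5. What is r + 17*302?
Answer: -2861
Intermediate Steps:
r = -7995
r + 17*302 = -7995 + 17*302 = -7995 + 5134 = -2861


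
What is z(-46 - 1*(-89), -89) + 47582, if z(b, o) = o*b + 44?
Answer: 43799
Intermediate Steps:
z(b, o) = 44 + b*o (z(b, o) = b*o + 44 = 44 + b*o)
z(-46 - 1*(-89), -89) + 47582 = (44 + (-46 - 1*(-89))*(-89)) + 47582 = (44 + (-46 + 89)*(-89)) + 47582 = (44 + 43*(-89)) + 47582 = (44 - 3827) + 47582 = -3783 + 47582 = 43799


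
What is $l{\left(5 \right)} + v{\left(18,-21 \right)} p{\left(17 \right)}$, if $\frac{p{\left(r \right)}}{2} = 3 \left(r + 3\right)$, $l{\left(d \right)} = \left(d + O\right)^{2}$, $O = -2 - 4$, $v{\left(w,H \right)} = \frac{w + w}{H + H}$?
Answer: $- \frac{713}{7} \approx -101.86$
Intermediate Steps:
$v{\left(w,H \right)} = \frac{w}{H}$ ($v{\left(w,H \right)} = \frac{2 w}{2 H} = 2 w \frac{1}{2 H} = \frac{w}{H}$)
$O = -6$
$l{\left(d \right)} = \left(-6 + d\right)^{2}$ ($l{\left(d \right)} = \left(d - 6\right)^{2} = \left(-6 + d\right)^{2}$)
$p{\left(r \right)} = 18 + 6 r$ ($p{\left(r \right)} = 2 \cdot 3 \left(r + 3\right) = 2 \cdot 3 \left(3 + r\right) = 2 \left(9 + 3 r\right) = 18 + 6 r$)
$l{\left(5 \right)} + v{\left(18,-21 \right)} p{\left(17 \right)} = \left(-6 + 5\right)^{2} + \frac{18}{-21} \left(18 + 6 \cdot 17\right) = \left(-1\right)^{2} + 18 \left(- \frac{1}{21}\right) \left(18 + 102\right) = 1 - \frac{720}{7} = - \frac{713}{7}$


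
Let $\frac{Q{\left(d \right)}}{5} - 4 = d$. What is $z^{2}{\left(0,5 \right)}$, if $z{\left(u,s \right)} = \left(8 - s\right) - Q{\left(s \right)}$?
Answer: $1764$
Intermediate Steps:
$Q{\left(d \right)} = 20 + 5 d$
$z{\left(u,s \right)} = -12 - 6 s$ ($z{\left(u,s \right)} = \left(8 - s\right) - \left(20 + 5 s\right) = -12 - 6 s$)
$z^{2}{\left(0,5 \right)} = \left(-12 - 30\right)^{2} = \left(-42\right)^{2} = 1764$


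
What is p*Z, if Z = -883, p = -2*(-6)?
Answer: -10596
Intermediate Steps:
p = 12
p*Z = 12*(-883) = -10596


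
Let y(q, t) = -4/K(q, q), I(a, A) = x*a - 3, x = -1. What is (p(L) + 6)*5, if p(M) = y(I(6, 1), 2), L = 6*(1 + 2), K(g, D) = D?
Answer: 290/9 ≈ 32.222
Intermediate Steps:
I(a, A) = -3 - a (I(a, A) = -a - 3 = -3 - a)
L = 18 (L = 6*3 = 18)
y(q, t) = -4/q
p(M) = 4/9 (p(M) = -4/(-3 - 1*6) = -4/(-3 - 6) = -4/(-9) = -4*(-⅑) = 4/9)
(p(L) + 6)*5 = (4/9 + 6)*5 = (58/9)*5 = 290/9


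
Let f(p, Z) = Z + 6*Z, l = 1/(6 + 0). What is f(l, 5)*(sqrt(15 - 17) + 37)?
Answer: 1295 + 35*I*sqrt(2) ≈ 1295.0 + 49.497*I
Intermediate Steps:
l = 1/6 ≈ 0.16667
f(p, Z) = 7*Z
f(l, 5)*(sqrt(15 - 17) + 37) = (7*5)*(sqrt(15 - 17) + 37) = 35*(sqrt(-2) + 37) = 35*(I*sqrt(2) + 37) = 35*(37 + I*sqrt(2)) = 1295 + 35*I*sqrt(2)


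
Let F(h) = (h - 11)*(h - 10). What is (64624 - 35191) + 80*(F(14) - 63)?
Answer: 25353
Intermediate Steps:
F(h) = (-11 + h)*(-10 + h)
(64624 - 35191) + 80*(F(14) - 63) = (64624 - 35191) + 80*((110 + 14**2 - 21*14) - 63) = 29433 + 80*((110 + 196 - 294) - 63) = 29433 + 80*(12 - 63) = 29433 + 80*(-51) = 29433 - 4080 = 25353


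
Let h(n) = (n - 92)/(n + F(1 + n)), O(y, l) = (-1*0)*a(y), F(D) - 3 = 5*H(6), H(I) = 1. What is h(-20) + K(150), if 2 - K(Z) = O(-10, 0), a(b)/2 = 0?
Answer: 34/3 ≈ 11.333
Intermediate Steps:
a(b) = 0 (a(b) = 2*0 = 0)
F(D) = 8 (F(D) = 3 + 5*1 = 3 + 5 = 8)
O(y, l) = 0 (O(y, l) = -1*0*0 = 0*0 = 0)
K(Z) = 2 (K(Z) = 2 - 1*0 = 2 + 0 = 2)
h(n) = (-92 + n)/(8 + n) (h(n) = (n - 92)/(n + 8) = (-92 + n)/(8 + n))
h(-20) + K(150) = (-92 - 20)/(8 - 20) + 2 = -112/(-12) + 2 = -1/12*(-112) + 2 = 28/3 + 2 = 34/3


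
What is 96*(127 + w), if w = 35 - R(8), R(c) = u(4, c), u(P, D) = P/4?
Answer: 15456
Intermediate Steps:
u(P, D) = P/4 (u(P, D) = P*(¼) = P/4)
R(c) = 1 (R(c) = (¼)*4 = 1)
w = 34 (w = 35 - 1*1 = 35 - 1 = 34)
96*(127 + w) = 96*(127 + 34) = 96*161 = 15456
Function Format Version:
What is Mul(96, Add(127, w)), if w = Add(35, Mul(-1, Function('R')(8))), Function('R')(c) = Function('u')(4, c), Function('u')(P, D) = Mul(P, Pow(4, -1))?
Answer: 15456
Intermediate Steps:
Function('u')(P, D) = Mul(Rational(1, 4), P) (Function('u')(P, D) = Mul(P, Rational(1, 4)) = Mul(Rational(1, 4), P))
Function('R')(c) = 1 (Function('R')(c) = Mul(Rational(1, 4), 4) = 1)
w = 34 (w = Add(35, Mul(-1, 1)) = Add(35, -1) = 34)
Mul(96, Add(127, w)) = Mul(96, Add(127, 34)) = Mul(96, 161) = 15456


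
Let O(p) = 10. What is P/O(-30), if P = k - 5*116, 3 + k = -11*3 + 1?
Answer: -123/2 ≈ -61.500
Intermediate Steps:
k = -35 (k = -3 + (-11*3 + 1) = -3 + (-33 + 1) = -3 - 32 = -35)
P = -615 (P = -35 - 5*116 = -35 - 1*580 = -35 - 580 = -615)
P/O(-30) = -615/10 = -615*1/10 = -123/2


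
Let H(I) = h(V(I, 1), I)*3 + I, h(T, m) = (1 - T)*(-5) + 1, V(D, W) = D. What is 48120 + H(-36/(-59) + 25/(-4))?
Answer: 2833048/59 ≈ 48018.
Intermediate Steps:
h(T, m) = -4 + 5*T (h(T, m) = (-5 + 5*T) + 1 = -4 + 5*T)
H(I) = -12 + 16*I (H(I) = (-4 + 5*I)*3 + I = (-12 + 15*I) + I = -12 + 16*I)
48120 + H(-36/(-59) + 25/(-4)) = 48120 + (-12 + 16*(-36/(-59) + 25/(-4))) = 48120 + (-12 + 16*(-36*(-1/59) + 25*(-¼))) = 48120 + (-12 + 16*(36/59 - 25/4)) = 48120 + (-12 + 16*(-1331/236)) = 48120 + (-12 - 5324/59) = 48120 - 6032/59 = 2833048/59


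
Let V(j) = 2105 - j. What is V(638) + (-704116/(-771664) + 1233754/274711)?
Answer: 78031716043175/52996147276 ≈ 1472.4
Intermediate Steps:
V(638) + (-704116/(-771664) + 1233754/274711) = (2105 - 1*638) + (-704116/(-771664) + 1233754/274711) = (2105 - 638) + (-704116*(-1/771664) + 1233754*(1/274711)) = 1467 + (176029/192916 + 1233754/274711) = 1467 + 286367989283/52996147276 = 78031716043175/52996147276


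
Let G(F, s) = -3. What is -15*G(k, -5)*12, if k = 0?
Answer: 540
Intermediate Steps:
-15*G(k, -5)*12 = -15*(-3)*12 = 45*12 = 540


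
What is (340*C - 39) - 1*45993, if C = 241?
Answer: 35908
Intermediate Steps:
(340*C - 39) - 1*45993 = (340*241 - 39) - 1*45993 = (81940 - 39) - 45993 = 81901 - 45993 = 35908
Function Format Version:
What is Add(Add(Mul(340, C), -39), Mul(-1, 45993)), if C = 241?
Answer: 35908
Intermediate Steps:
Add(Add(Mul(340, C), -39), Mul(-1, 45993)) = Add(Add(Mul(340, 241), -39), Mul(-1, 45993)) = Add(Add(81940, -39), -45993) = Add(81901, -45993) = 35908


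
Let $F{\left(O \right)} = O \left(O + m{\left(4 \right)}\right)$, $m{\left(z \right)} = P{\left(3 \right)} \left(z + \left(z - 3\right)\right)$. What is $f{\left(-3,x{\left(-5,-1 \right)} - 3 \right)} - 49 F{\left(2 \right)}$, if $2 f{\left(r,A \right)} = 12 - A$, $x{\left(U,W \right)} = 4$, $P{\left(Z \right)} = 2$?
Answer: $- \frac{2341}{2} \approx -1170.5$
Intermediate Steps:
$m{\left(z \right)} = -6 + 4 z$ ($m{\left(z \right)} = 2 \left(z + \left(z - 3\right)\right) = 2 \left(z + \left(-3 + z\right)\right) = 2 \left(-3 + 2 z\right) = -6 + 4 z$)
$f{\left(r,A \right)} = 6 - \frac{A}{2}$ ($f{\left(r,A \right)} = \frac{12 - A}{2} = 6 - \frac{A}{2}$)
$F{\left(O \right)} = O \left(10 + O\right)$ ($F{\left(O \right)} = O \left(O + \left(-6 + 4 \cdot 4\right)\right) = O \left(O + \left(-6 + 16\right)\right) = O \left(O + 10\right) = O \left(10 + O\right)$)
$f{\left(-3,x{\left(-5,-1 \right)} - 3 \right)} - 49 F{\left(2 \right)} = \left(6 - \frac{4 - 3}{2}\right) - 49 \cdot 2 \left(10 + 2\right) = \left(6 - \frac{1}{2}\right) - 49 \cdot 2 \cdot 12 = \left(6 - \frac{1}{2}\right) - 1176 = \frac{11}{2} - 1176 = - \frac{2341}{2}$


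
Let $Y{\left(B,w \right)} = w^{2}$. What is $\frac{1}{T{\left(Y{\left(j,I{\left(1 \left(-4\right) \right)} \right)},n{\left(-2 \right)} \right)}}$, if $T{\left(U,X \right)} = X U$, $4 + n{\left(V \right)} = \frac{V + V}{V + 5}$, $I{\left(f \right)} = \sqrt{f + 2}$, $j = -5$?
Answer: $\frac{3}{32} \approx 0.09375$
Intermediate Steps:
$I{\left(f \right)} = \sqrt{2 + f}$
$n{\left(V \right)} = -4 + \frac{2 V}{5 + V}$ ($n{\left(V \right)} = -4 + \frac{V + V}{V + 5} = -4 + \frac{2 V}{5 + V}$)
$T{\left(U,X \right)} = U X$
$\frac{1}{T{\left(Y{\left(j,I{\left(1 \left(-4\right) \right)} \right)},n{\left(-2 \right)} \right)}} = \frac{1}{\left(\sqrt{2 + 1 \left(-4\right)}\right)^{2} \frac{2 \left(-10 - -2\right)}{5 - 2}} = \frac{1}{\left(\sqrt{2 - 4}\right)^{2} \frac{2 \left(-10 + 2\right)}{3}} = \frac{1}{\left(\sqrt{-2}\right)^{2} \cdot 2 \cdot \frac{1}{3} \left(-8\right)} = \frac{1}{\left(i \sqrt{2}\right)^{2} \left(- \frac{16}{3}\right)} = \frac{1}{\left(-2\right) \left(- \frac{16}{3}\right)} = \frac{1}{\frac{32}{3}} = \frac{3}{32}$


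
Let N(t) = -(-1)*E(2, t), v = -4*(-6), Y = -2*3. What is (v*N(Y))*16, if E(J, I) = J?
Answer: 768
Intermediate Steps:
Y = -6
v = 24
N(t) = 2 (N(t) = -(-1)*2 = -1*(-2) = 2)
(v*N(Y))*16 = (24*2)*16 = 48*16 = 768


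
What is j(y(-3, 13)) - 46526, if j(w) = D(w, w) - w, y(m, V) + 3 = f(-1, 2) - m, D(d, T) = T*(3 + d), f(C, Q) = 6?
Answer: -46478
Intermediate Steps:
y(m, V) = 3 - m (y(m, V) = -3 + (6 - m) = 3 - m)
j(w) = -w + w*(3 + w) (j(w) = w*(3 + w) - w = -w + w*(3 + w))
j(y(-3, 13)) - 46526 = (3 - 1*(-3))*(2 + (3 - 1*(-3))) - 46526 = (3 + 3)*(2 + (3 + 3)) - 46526 = 6*(2 + 6) - 46526 = 6*8 - 46526 = 48 - 46526 = -46478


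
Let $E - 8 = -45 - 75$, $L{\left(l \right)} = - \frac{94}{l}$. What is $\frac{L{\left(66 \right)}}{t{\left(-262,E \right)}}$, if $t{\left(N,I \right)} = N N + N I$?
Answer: $- \frac{47}{3233604} \approx -1.4535 \cdot 10^{-5}$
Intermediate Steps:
$E = -112$ ($E = 8 - 120 = -112$)
$t{\left(N,I \right)} = N^{2} + I N$
$\frac{L{\left(66 \right)}}{t{\left(-262,E \right)}} = \frac{\left(-94\right) \frac{1}{66}}{\left(-262\right) \left(-112 - 262\right)} = \frac{\left(-94\right) \frac{1}{66}}{\left(-262\right) \left(-374\right)} = - \frac{47}{33 \cdot 97988} = \left(- \frac{47}{33}\right) \frac{1}{97988} = - \frac{47}{3233604}$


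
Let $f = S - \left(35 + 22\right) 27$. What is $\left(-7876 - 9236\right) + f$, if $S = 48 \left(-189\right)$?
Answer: $-27723$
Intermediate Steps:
$S = -9072$
$f = -10611$ ($f = -9072 - \left(35 + 22\right) 27 = -9072 - 57 \cdot 27 = -9072 - 1539 = -10611$)
$\left(-7876 - 9236\right) + f = \left(-7876 - 9236\right) - 10611 = -17112 - 10611 = -27723$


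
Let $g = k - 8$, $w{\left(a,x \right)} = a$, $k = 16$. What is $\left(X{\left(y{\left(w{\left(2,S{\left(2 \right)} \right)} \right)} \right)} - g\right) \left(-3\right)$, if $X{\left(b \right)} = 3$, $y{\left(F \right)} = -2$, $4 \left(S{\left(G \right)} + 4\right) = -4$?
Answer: $15$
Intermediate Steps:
$S{\left(G \right)} = -5$ ($S{\left(G \right)} = -4 + \frac{1}{4} \left(-4\right) = -4 - 1 = -5$)
$g = 8$ ($g = 16 - 8 = 8$)
$\left(X{\left(y{\left(w{\left(2,S{\left(2 \right)} \right)} \right)} \right)} - g\right) \left(-3\right) = \left(3 - 8\right) \left(-3\right) = \left(-5\right) \left(-3\right) = 15$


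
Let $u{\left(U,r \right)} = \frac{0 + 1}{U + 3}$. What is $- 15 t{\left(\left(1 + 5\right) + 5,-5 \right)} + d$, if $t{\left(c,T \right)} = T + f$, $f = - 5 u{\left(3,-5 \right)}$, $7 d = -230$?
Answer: $\frac{765}{14} \approx 54.643$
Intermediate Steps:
$d = - \frac{230}{7}$ ($d = \frac{1}{7} \left(-230\right) = - \frac{230}{7} \approx -32.857$)
$u{\left(U,r \right)} = \frac{1}{3 + U}$ ($u{\left(U,r \right)} = 1 \frac{1}{3 + U} = \frac{1}{3 + U}$)
$f = - \frac{5}{6}$ ($f = - \frac{5}{3 + 3} = - \frac{5}{6} \approx -0.83333$)
$t{\left(c,T \right)} = - \frac{5}{6} + T$ ($t{\left(c,T \right)} = T - \frac{5}{6} = - \frac{5}{6} + T$)
$- 15 t{\left(\left(1 + 5\right) + 5,-5 \right)} + d = - 15 \left(- \frac{5}{6} - 5\right) - \frac{230}{7} = \left(-15\right) \left(- \frac{35}{6}\right) - \frac{230}{7} = \frac{175}{2} - \frac{230}{7} = \frac{765}{14}$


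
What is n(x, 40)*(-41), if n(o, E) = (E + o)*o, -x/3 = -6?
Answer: -42804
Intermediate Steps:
x = 18 (x = -3*(-6) = 18)
n(o, E) = o*(E + o)
n(x, 40)*(-41) = (18*(40 + 18))*(-41) = (18*58)*(-41) = 1044*(-41) = -42804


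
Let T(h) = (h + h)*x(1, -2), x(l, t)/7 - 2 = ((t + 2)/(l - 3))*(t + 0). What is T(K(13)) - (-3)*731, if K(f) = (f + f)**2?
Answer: 21121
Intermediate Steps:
x(l, t) = 14 + 7*t*(2 + t)/(-3 + l) (x(l, t) = 14 + 7*(((t + 2)/(l - 3))*(t + 0)) = 14 + 7*(((2 + t)/(-3 + l))*t) = 14 + 7*(t*(2 + t)/(-3 + l)) = 14 + 7*t*(2 + t)/(-3 + l))
K(f) = 4*f**2 (K(f) = (2*f)**2 = 4*f**2)
T(h) = 28*h (T(h) = (h + h)*(7*(-6 + (-2)**2 + 2*1 + 2*(-2))/(-3 + 1)) = (2*h)*(7*(-6 + 4 + 2 - 4)/(-2)) = (2*h)*(7*(-1/2)*(-4)) = (2*h)*14 = 28*h)
T(K(13)) - (-3)*731 = 28*(4*13**2) - (-3)*731 = 28*(4*169) - 1*(-2193) = 28*676 + 2193 = 18928 + 2193 = 21121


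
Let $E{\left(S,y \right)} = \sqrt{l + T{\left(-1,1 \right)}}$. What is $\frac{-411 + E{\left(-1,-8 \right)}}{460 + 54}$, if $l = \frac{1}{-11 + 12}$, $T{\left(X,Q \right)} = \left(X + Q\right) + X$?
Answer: $- \frac{411}{514} \approx -0.79961$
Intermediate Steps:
$T{\left(X,Q \right)} = Q + 2 X$ ($T{\left(X,Q \right)} = \left(Q + X\right) + X = Q + 2 X$)
$l = 1$ ($l = 1^{-1} = 1$)
$E{\left(S,y \right)} = 0$ ($E{\left(S,y \right)} = \sqrt{1 + \left(1 + 2 \left(-1\right)\right)} = \sqrt{1 + \left(1 - 2\right)} = \sqrt{1 - 1} = \sqrt{0} = 0$)
$\frac{-411 + E{\left(-1,-8 \right)}}{460 + 54} = \frac{-411 + 0}{460 + 54} = - \frac{411}{514}$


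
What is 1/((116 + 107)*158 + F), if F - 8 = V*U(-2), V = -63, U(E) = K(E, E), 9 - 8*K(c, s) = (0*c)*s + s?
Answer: 8/281243 ≈ 2.8445e-5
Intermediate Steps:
K(c, s) = 9/8 - s/8 (K(c, s) = 9/8 - ((0*c)*s + s)/8 = 9/8 - (0*s + s)/8 = 9/8 - (0 + s)/8 = 9/8 - s/8)
U(E) = 9/8 - E/8
F = -629/8 (F = 8 - 63*(9/8 - ⅛*(-2)) = 8 - 63*(9/8 + ¼) = 8 - 63*11/8 = 8 - 693/8 = -629/8 ≈ -78.625)
1/((116 + 107)*158 + F) = 1/((116 + 107)*158 - 629/8) = 1/(223*158 - 629/8) = 1/(35234 - 629/8) = 1/(281243/8) = 8/281243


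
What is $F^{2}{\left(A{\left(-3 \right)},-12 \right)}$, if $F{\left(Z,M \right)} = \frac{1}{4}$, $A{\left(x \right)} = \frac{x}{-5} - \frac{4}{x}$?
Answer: $\frac{1}{16} \approx 0.0625$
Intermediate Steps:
$A{\left(x \right)} = - \frac{4}{x} - \frac{x}{5}$ ($A{\left(x \right)} = x \left(- \frac{1}{5}\right) - \frac{4}{x} = - \frac{x}{5} - \frac{4}{x} = - \frac{4}{x} - \frac{x}{5}$)
$F{\left(Z,M \right)} = \frac{1}{4}$
$F^{2}{\left(A{\left(-3 \right)},-12 \right)} = \left(\frac{1}{4}\right)^{2} = \frac{1}{16}$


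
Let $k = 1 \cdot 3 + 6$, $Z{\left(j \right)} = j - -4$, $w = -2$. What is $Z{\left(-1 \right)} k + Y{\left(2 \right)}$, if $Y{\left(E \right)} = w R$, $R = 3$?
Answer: $21$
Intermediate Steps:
$Z{\left(j \right)} = 4 + j$ ($Z{\left(j \right)} = j + 4 = 4 + j$)
$k = 9$ ($k = 3 + 6 = 9$)
$Y{\left(E \right)} = -6$ ($Y{\left(E \right)} = \left(-2\right) 3 = -6$)
$Z{\left(-1 \right)} k + Y{\left(2 \right)} = \left(4 - 1\right) 9 - 6 = 3 \cdot 9 - 6 = 27 - 6 = 21$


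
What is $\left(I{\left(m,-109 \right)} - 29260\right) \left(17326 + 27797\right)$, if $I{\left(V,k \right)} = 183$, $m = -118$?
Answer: $-1312041471$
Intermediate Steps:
$\left(I{\left(m,-109 \right)} - 29260\right) \left(17326 + 27797\right) = \left(183 - 29260\right) \left(17326 + 27797\right) = \left(-29077\right) 45123 = -1312041471$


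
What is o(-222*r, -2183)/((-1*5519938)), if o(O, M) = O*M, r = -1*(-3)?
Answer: -726939/2759969 ≈ -0.26339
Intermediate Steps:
r = 3
o(O, M) = M*O
o(-222*r, -2183)/((-1*5519938)) = (-(-484626)*3)/((-1*5519938)) = -2183*(-666)/(-5519938) = 1453878*(-1/5519938) = -726939/2759969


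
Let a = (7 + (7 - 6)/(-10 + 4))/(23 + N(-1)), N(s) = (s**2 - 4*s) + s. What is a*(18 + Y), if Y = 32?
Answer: 1025/81 ≈ 12.654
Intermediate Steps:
N(s) = s**2 - 3*s
a = 41/162 (a = (7 + (7 - 6)/(-10 + 4))/(23 - (-3 - 1)) = (7 + 1/(-6))/(23 - 1*(-4)) = (7 + 1*(-1/6))/(23 + 4) = (7 - 1/6)/27 = (41/6)*(1/27) = 41/162 ≈ 0.25309)
a*(18 + Y) = 41*(18 + 32)/162 = (41/162)*50 = 1025/81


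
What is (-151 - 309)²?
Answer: 211600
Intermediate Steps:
(-151 - 309)² = (-460)² = 211600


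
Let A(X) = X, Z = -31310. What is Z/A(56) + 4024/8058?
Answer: -63017659/112812 ≈ -558.61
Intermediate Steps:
Z/A(56) + 4024/8058 = -31310/56 + 4024/8058 = -31310*1/56 + 4024*(1/8058) = -15655/28 + 2012/4029 = -63017659/112812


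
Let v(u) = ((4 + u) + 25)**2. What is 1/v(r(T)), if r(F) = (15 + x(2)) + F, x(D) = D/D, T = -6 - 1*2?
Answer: 1/1369 ≈ 0.00073046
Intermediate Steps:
T = -8 (T = -6 - 2 = -8)
x(D) = 1
r(F) = 16 + F (r(F) = (15 + 1) + F = 16 + F)
v(u) = (29 + u)**2
1/v(r(T)) = 1/((29 + (16 - 8))**2) = 1/((29 + 8)**2) = 1/(37**2) = 1/1369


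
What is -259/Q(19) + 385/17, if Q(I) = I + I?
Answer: 10227/646 ≈ 15.831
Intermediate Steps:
Q(I) = 2*I
-259/Q(19) + 385/17 = -259/(2*19) + 385/17 = -259/38 + 385*(1/17) = -259*1/38 + 385/17 = -259/38 + 385/17 = 10227/646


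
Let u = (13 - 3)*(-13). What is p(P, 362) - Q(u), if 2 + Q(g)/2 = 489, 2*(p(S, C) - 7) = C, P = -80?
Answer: -786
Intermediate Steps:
p(S, C) = 7 + C/2
u = -130 (u = 10*(-13) = -130)
Q(g) = 974 (Q(g) = -4 + 2*489 = -4 + 978 = 974)
p(P, 362) - Q(u) = (7 + (½)*362) - 1*974 = (7 + 181) - 974 = 188 - 974 = -786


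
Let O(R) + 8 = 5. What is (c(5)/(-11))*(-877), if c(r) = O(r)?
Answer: -2631/11 ≈ -239.18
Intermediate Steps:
O(R) = -3 (O(R) = -8 + 5 = -3)
c(r) = -3
(c(5)/(-11))*(-877) = -3/(-11)*(-877) = -3*(-1/11)*(-877) = (3/11)*(-877) = -2631/11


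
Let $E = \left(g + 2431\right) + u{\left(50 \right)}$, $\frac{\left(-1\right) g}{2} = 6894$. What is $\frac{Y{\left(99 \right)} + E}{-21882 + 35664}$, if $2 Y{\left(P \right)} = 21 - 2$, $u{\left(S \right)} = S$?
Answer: $- \frac{22595}{27564} \approx -0.81973$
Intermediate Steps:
$g = -13788$ ($g = \left(-2\right) 6894 = -13788$)
$Y{\left(P \right)} = \frac{19}{2}$ ($Y{\left(P \right)} = \frac{21 - 2}{2} = \frac{1}{2} \cdot 19 = \frac{19}{2}$)
$E = -11307$ ($E = \left(-13788 + 2431\right) + 50 = -11357 + 50 = -11307$)
$\frac{Y{\left(99 \right)} + E}{-21882 + 35664} = \frac{\frac{19}{2} - 11307}{-21882 + 35664} = - \frac{22595}{2 \cdot 13782} = \left(- \frac{22595}{2}\right) \frac{1}{13782} = - \frac{22595}{27564}$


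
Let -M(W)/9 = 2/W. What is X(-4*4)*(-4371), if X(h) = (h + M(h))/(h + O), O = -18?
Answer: -30597/16 ≈ -1912.3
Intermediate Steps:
M(W) = -18/W
X(h) = (h - 18/h)/(-18 + h) (X(h) = (h - 18/h)/(h - 18) = (h - 18/h)/(-18 + h))
X(-4*4)*(-4371) = ((-18 + (-4*4)²)/(((-4*4))*(-18 - 4*4)))*(-4371) = ((-18 + (-16)²)/((-16)*(-18 - 16)))*(-4371) = -1/16*(-18 + 256)/(-34)*(-4371) = -1/16*(-1/34)*238*(-4371) = (7/16)*(-4371) = -30597/16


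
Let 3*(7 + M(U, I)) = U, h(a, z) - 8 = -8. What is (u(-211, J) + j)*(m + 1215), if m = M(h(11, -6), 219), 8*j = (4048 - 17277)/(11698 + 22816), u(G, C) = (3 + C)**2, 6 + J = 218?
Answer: 1927252859621/34514 ≈ 5.5840e+7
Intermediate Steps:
J = 212 (J = -6 + 218 = 212)
h(a, z) = 0 (h(a, z) = 8 - 8 = 0)
M(U, I) = -7 + U/3
j = -13229/276112 (j = ((4048 - 17277)/(11698 + 22816))/8 = (-13229/34514)/8 = (-13229*1/34514)/8 = (1/8)*(-13229/34514) = -13229/276112 ≈ -0.047912)
m = -7 (m = -7 + (1/3)*0 = -7 + 0 = -7)
(u(-211, J) + j)*(m + 1215) = ((3 + 212)**2 - 13229/276112)*(-7 + 1215) = (215**2 - 13229/276112)*1208 = (46225 - 13229/276112)*1208 = (12763263971/276112)*1208 = 1927252859621/34514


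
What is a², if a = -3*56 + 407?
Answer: 57121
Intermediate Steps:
a = 239 (a = -168 + 407 = 239)
a² = 239² = 57121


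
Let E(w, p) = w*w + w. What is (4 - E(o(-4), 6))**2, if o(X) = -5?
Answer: 256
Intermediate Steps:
E(w, p) = w + w**2 (E(w, p) = w**2 + w = w + w**2)
(4 - E(o(-4), 6))**2 = (4 - (-5)*(1 - 5))**2 = (4 - (-5)*(-4))**2 = (4 - 1*20)**2 = (4 - 20)**2 = (-16)**2 = 256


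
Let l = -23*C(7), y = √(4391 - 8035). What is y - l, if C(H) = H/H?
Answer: 23 + 2*I*√911 ≈ 23.0 + 60.366*I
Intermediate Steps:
C(H) = 1
y = 2*I*√911 (y = √(-3644) = 2*I*√911 ≈ 60.366*I)
l = -23 (l = -23*1 = -23)
y - l = 2*I*√911 - 1*(-23) = 2*I*√911 + 23 = 23 + 2*I*√911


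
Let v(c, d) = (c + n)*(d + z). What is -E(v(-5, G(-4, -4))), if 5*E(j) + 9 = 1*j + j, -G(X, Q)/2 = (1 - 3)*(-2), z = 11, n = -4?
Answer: 63/5 ≈ 12.600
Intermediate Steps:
G(X, Q) = -8 (G(X, Q) = -2*(1 - 3)*(-2) = -(-4)*(-2) = -2*4 = -8)
v(c, d) = (-4 + c)*(11 + d) (v(c, d) = (c - 4)*(d + 11) = (-4 + c)*(11 + d))
E(j) = -9/5 + 2*j/5 (E(j) = -9/5 + (1*j + j)/5 = -9/5 + (j + j)/5 = -9/5 + (2*j)/5 = -9/5 + 2*j/5)
-E(v(-5, G(-4, -4))) = -(-9/5 + 2*(-44 - 4*(-8) + 11*(-5) - 5*(-8))/5) = -(-9/5 + 2*(-44 + 32 - 55 + 40)/5) = -(-9/5 + (⅖)*(-27)) = -(-9/5 - 54/5) = -1*(-63/5) = 63/5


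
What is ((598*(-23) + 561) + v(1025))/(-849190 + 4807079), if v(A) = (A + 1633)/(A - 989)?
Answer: -6055/1826718 ≈ -0.0033147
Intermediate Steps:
v(A) = (1633 + A)/(-989 + A)
((598*(-23) + 561) + v(1025))/(-849190 + 4807079) = ((598*(-23) + 561) + (1633 + 1025)/(-989 + 1025))/(-849190 + 4807079) = ((-13754 + 561) + 2658/36)/3957889 = (-13193 + (1/36)*2658)*(1/3957889) = (-13193 + 443/6)*(1/3957889) = -78715/6*1/3957889 = -6055/1826718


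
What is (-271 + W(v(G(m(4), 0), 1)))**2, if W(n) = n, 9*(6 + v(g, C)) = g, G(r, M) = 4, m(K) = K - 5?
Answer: 6195121/81 ≈ 76483.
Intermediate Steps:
m(K) = -5 + K
v(g, C) = -6 + g/9
(-271 + W(v(G(m(4), 0), 1)))**2 = (-271 + (-6 + (1/9)*4))**2 = (-271 + (-6 + 4/9))**2 = (-271 - 50/9)**2 = (-2489/9)**2 = 6195121/81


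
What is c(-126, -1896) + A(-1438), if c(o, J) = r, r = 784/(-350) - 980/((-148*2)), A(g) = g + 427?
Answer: -1868369/1850 ≈ -1009.9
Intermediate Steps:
A(g) = 427 + g
r = 1981/1850 (r = 784*(-1/350) - 980/(-296) = -56/25 - 980*(-1/296) = -56/25 + 245/74 = 1981/1850 ≈ 1.0708)
c(o, J) = 1981/1850
c(-126, -1896) + A(-1438) = 1981/1850 + (427 - 1438) = 1981/1850 - 1011 = -1868369/1850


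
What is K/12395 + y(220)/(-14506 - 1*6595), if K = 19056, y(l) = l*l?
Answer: -197817344/261546895 ≈ -0.75634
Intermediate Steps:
y(l) = l²
K/12395 + y(220)/(-14506 - 1*6595) = 19056/12395 + 220²/(-14506 - 1*6595) = 19056*(1/12395) + 48400/(-14506 - 6595) = 19056/12395 + 48400/(-21101) = 19056/12395 + 48400*(-1/21101) = 19056/12395 - 48400/21101 = -197817344/261546895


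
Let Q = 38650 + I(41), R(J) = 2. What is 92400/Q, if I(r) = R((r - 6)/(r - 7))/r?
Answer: 947100/396163 ≈ 2.3907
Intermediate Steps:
I(r) = 2/r
Q = 1584652/41 (Q = 38650 + 2/41 = 1584652/41 ≈ 38650.)
92400/Q = 92400/(1584652/41) = 92400*(41/1584652) = 947100/396163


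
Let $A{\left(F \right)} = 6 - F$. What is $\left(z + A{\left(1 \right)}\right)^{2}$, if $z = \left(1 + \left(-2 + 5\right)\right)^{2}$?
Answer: $441$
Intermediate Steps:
$z = 16$ ($z = \left(1 + 3\right)^{2} = 4^{2} = 16$)
$\left(z + A{\left(1 \right)}\right)^{2} = \left(16 + \left(6 - 1\right)\right)^{2} = \left(16 + 5\right)^{2} = 21^{2} = 441$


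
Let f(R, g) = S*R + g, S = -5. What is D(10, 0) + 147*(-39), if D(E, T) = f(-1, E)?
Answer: -5718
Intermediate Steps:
f(R, g) = g - 5*R (f(R, g) = -5*R + g = g - 5*R)
D(E, T) = 5 + E (D(E, T) = E - 5*(-1) = E + 5 = 5 + E)
D(10, 0) + 147*(-39) = (5 + 10) + 147*(-39) = 15 - 5733 = -5718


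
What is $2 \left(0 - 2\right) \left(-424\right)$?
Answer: $1696$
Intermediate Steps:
$2 \left(0 - 2\right) \left(-424\right) = 2 \left(-2\right) \left(-424\right) = \left(-4\right) \left(-424\right) = 1696$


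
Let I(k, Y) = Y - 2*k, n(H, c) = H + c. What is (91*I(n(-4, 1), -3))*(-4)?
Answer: -1092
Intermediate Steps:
(91*I(n(-4, 1), -3))*(-4) = (91*(-3 - 2*(-4 + 1)))*(-4) = (91*(-3 - 2*(-3)))*(-4) = (91*(-3 + 6))*(-4) = (91*3)*(-4) = 273*(-4) = -1092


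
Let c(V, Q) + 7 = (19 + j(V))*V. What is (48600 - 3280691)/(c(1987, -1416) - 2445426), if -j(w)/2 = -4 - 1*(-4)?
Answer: 3232091/2407680 ≈ 1.3424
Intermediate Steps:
j(w) = 0 (j(w) = -2*(-4 - 1*(-4)) = -2*(-4 + 4) = -2*0 = 0)
c(V, Q) = -7 + 19*V (c(V, Q) = -7 + (19 + 0)*V = -7 + 19*V)
(48600 - 3280691)/(c(1987, -1416) - 2445426) = (48600 - 3280691)/((-7 + 19*1987) - 2445426) = -3232091/((-7 + 37753) - 2445426) = -3232091/(37746 - 2445426) = -3232091/(-2407680) = -3232091*(-1/2407680) = 3232091/2407680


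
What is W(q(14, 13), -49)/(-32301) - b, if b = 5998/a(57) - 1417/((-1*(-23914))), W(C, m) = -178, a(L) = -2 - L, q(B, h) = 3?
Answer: 4636083397103/45574320726 ≈ 101.73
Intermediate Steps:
b = -143519775/1410926 (b = 5998/(-2 - 1*57) - 1417/((-1*(-23914))) = 5998/(-2 - 57) - 1417/23914 = 5998/(-59) - 1417*1/23914 = 5998*(-1/59) - 1417/23914 = -5998/59 - 1417/23914 = -143519775/1410926 ≈ -101.72)
W(q(14, 13), -49)/(-32301) - b = -178/(-32301) - 1*(-143519775/1410926) = -178*(-1/32301) + 143519775/1410926 = 178/32301 + 143519775/1410926 = 4636083397103/45574320726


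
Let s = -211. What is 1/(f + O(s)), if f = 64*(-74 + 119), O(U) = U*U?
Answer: 1/47401 ≈ 2.1097e-5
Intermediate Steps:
O(U) = U²
f = 2880 (f = 64*45 = 2880)
1/(f + O(s)) = 1/(2880 + (-211)²) = 1/(2880 + 44521) = 1/47401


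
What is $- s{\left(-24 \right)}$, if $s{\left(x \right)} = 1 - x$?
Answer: $-25$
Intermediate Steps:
$- s{\left(-24 \right)} = - (1 - -24) = - (1 + 24) = \left(-1\right) 25 = -25$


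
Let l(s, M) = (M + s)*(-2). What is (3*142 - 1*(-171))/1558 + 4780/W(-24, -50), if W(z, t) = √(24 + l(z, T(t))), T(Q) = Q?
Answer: 597/1558 + 2390*√43/43 ≈ 364.85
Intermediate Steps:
l(s, M) = -2*M - 2*s
W(z, t) = √(24 - 2*t - 2*z) (W(z, t) = √(24 + (-2*t - 2*z)) = √(24 - 2*t - 2*z))
(3*142 - 1*(-171))/1558 + 4780/W(-24, -50) = (3*142 - 1*(-171))/1558 + 4780/(√(24 - 2*(-50) - 2*(-24))) = (426 + 171)*(1/1558) + 4780/(√(24 + 100 + 48)) = 597*(1/1558) + 4780/(√172) = 597/1558 + 4780/((2*√43)) = 597/1558 + 4780*(√43/86) = 597/1558 + 2390*√43/43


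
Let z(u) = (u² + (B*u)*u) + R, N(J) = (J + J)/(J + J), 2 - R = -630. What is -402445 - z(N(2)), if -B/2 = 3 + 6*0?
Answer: -403072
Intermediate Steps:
B = -6 (B = -2*(3 + 6*0) = -2*(3 + 0) = -2*3 = -6)
R = 632 (R = 2 - 1*(-630) = 2 + 630 = 632)
N(J) = 1 (N(J) = (2*J)/((2*J)) = (2*J)*(1/(2*J)) = 1)
z(u) = 632 - 5*u² (z(u) = (u² + (-6*u)*u) + 632 = (u² - 6*u²) + 632 = -5*u² + 632 = 632 - 5*u²)
-402445 - z(N(2)) = -402445 - (632 - 5*1²) = -402445 - (632 - 5*1) = -402445 - (632 - 5) = -402445 - 1*627 = -402445 - 627 = -403072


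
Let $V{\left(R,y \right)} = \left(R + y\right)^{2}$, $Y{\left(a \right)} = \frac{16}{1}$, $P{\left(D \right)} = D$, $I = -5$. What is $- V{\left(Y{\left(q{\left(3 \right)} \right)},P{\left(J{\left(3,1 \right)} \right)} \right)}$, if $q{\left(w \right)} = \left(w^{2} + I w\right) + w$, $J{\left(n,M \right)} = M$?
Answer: $-289$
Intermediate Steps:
$q{\left(w \right)} = w^{2} - 4 w$ ($q{\left(w \right)} = \left(w^{2} - 5 w\right) + w = w^{2} - 4 w$)
$Y{\left(a \right)} = 16$ ($Y{\left(a \right)} = 16 \cdot 1 = 16$)
$- V{\left(Y{\left(q{\left(3 \right)} \right)},P{\left(J{\left(3,1 \right)} \right)} \right)} = - \left(16 + 1\right)^{2} = - 17^{2} = \left(-1\right) 289 = -289$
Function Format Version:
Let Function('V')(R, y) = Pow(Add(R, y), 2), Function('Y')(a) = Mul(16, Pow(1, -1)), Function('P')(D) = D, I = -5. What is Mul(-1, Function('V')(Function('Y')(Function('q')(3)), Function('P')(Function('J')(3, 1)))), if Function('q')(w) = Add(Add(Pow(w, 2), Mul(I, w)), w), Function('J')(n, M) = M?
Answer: -289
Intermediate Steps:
Function('q')(w) = Add(Pow(w, 2), Mul(-4, w)) (Function('q')(w) = Add(Add(Pow(w, 2), Mul(-5, w)), w) = Add(Pow(w, 2), Mul(-4, w)))
Function('Y')(a) = 16 (Function('Y')(a) = Mul(16, 1) = 16)
Mul(-1, Function('V')(Function('Y')(Function('q')(3)), Function('P')(Function('J')(3, 1)))) = Mul(-1, Pow(Add(16, 1), 2)) = Mul(-1, Pow(17, 2)) = Mul(-1, 289) = -289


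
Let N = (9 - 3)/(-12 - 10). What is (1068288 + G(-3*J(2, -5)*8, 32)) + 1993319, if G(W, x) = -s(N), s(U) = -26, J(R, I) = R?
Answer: 3061633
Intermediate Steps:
N = -3/11 (N = 6/(-22) = 6*(-1/22) = -3/11 ≈ -0.27273)
G(W, x) = 26 (G(W, x) = -1*(-26) = 26)
(1068288 + G(-3*J(2, -5)*8, 32)) + 1993319 = (1068288 + 26) + 1993319 = 1068314 + 1993319 = 3061633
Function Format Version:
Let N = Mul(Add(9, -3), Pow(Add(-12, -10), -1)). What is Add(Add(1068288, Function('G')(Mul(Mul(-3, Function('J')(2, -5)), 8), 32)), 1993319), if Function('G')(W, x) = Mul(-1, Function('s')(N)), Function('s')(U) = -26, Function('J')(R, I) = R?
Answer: 3061633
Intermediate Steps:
N = Rational(-3, 11) (N = Mul(6, Pow(-22, -1)) = Mul(6, Rational(-1, 22)) = Rational(-3, 11) ≈ -0.27273)
Function('G')(W, x) = 26 (Function('G')(W, x) = Mul(-1, -26) = 26)
Add(Add(1068288, Function('G')(Mul(Mul(-3, Function('J')(2, -5)), 8), 32)), 1993319) = Add(Add(1068288, 26), 1993319) = Add(1068314, 1993319) = 3061633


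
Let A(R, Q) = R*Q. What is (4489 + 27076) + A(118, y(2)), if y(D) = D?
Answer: 31801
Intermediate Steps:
A(R, Q) = Q*R
(4489 + 27076) + A(118, y(2)) = (4489 + 27076) + 2*118 = 31565 + 236 = 31801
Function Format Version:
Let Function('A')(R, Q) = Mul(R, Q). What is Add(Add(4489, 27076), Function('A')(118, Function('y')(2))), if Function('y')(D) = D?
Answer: 31801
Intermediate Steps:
Function('A')(R, Q) = Mul(Q, R)
Add(Add(4489, 27076), Function('A')(118, Function('y')(2))) = Add(Add(4489, 27076), Mul(2, 118)) = Add(31565, 236) = 31801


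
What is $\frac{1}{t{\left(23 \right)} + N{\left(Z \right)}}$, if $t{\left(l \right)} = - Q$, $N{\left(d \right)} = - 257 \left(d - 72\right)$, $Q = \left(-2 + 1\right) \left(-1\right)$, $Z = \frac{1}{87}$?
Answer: $\frac{87}{1609504} \approx 5.4054 \cdot 10^{-5}$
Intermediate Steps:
$Z = \frac{1}{87} \approx 0.011494$
$Q = 1$ ($Q = \left(-1\right) \left(-1\right) = 1$)
$N{\left(d \right)} = 18504 - 257 d$ ($N{\left(d \right)} = - 257 \left(-72 + d\right) = 18504 - 257 d$)
$t{\left(l \right)} = -1$ ($t{\left(l \right)} = \left(-1\right) 1 = -1$)
$\frac{1}{t{\left(23 \right)} + N{\left(Z \right)}} = \frac{1}{-1 + \left(18504 - \frac{257}{87}\right)} = \frac{1}{-1 + \frac{1609591}{87}} = \frac{1}{\frac{1609504}{87}} = \frac{87}{1609504}$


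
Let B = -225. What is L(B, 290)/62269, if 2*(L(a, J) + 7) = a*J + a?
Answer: -65489/124538 ≈ -0.52586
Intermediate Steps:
L(a, J) = -7 + a/2 + J*a/2 (L(a, J) = -7 + (a*J + a)/2 = -7 + (J*a + a)/2 = -7 + (a + J*a)/2 = -7 + (a/2 + J*a/2) = -7 + a/2 + J*a/2)
L(B, 290)/62269 = (-7 + (½)*(-225) + (½)*290*(-225))/62269 = (-7 - 225/2 - 32625)*(1/62269) = -65489/2*1/62269 = -65489/124538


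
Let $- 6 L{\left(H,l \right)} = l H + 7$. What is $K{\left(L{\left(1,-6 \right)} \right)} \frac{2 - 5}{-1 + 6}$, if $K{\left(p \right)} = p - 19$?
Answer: $\frac{23}{2} \approx 11.5$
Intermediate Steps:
$L{\left(H,l \right)} = - \frac{7}{6} - \frac{H l}{6}$ ($L{\left(H,l \right)} = - \frac{l H + 7}{6} = - \frac{H l + 7}{6} = - \frac{7 + H l}{6} = - \frac{7}{6} - \frac{H l}{6}$)
$K{\left(p \right)} = -19 + p$ ($K{\left(p \right)} = p - 19 = -19 + p$)
$K{\left(L{\left(1,-6 \right)} \right)} \frac{2 - 5}{-1 + 6} = \left(-19 - \left(\frac{7}{6} + \frac{1}{6} \left(-6\right)\right)\right) \frac{2 - 5}{-1 + 6} = \left(-19 + \left(- \frac{7}{6} + 1\right)\right) \left(- \frac{3}{5}\right) = \left(-19 - \frac{1}{6}\right) \left(\left(-3\right) \frac{1}{5}\right) = \left(- \frac{115}{6}\right) \left(- \frac{3}{5}\right) = \frac{23}{2}$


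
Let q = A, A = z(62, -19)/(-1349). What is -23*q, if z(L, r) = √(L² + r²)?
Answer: 667*√5/1349 ≈ 1.1056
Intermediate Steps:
A = -29*√5/1349 (A = √(62² + (-19)²)/(-1349) = √(3844 + 361)*(-1/1349) = √4205*(-1/1349) = (29*√5)*(-1/1349) = -29*√5/1349 ≈ -0.048070)
q = -29*√5/1349 ≈ -0.048070
-23*q = -(-667)*√5/1349 = 667*√5/1349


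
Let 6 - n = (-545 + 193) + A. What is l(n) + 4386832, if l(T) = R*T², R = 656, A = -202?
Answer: 210108432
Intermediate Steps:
n = 560 (n = 6 - ((-545 + 193) - 202) = 6 - (-352 - 202) = 6 - 1*(-554) = 6 + 554 = 560)
l(T) = 656*T²
l(n) + 4386832 = 656*560² + 4386832 = 656*313600 + 4386832 = 205721600 + 4386832 = 210108432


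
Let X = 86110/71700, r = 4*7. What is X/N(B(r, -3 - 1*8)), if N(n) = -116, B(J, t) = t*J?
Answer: -8611/831720 ≈ -0.010353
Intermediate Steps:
r = 28
B(J, t) = J*t
X = 8611/7170 (X = 86110*(1/71700) = 8611/7170 ≈ 1.2010)
X/N(B(r, -3 - 1*8)) = (8611/7170)/(-116) = (8611/7170)*(-1/116) = -8611/831720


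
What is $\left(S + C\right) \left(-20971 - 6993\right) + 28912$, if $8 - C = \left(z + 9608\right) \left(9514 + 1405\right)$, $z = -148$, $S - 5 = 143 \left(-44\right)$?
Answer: $2888681760228$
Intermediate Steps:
$S = -6287$ ($S = 5 + 143 \left(-44\right) = 5 - 6292 = -6287$)
$C = -103293732$ ($C = 8 - \left(-148 + 9608\right) \left(9514 + 1405\right) = 8 - 9460 \cdot 10919 = 8 - 103293740 = -103293732$)
$\left(S + C\right) \left(-20971 - 6993\right) + 28912 = \left(-6287 - 103293732\right) \left(-20971 - 6993\right) + 28912 = \left(-103300019\right) \left(-27964\right) + 28912 = 2888681731316 + 28912 = 2888681760228$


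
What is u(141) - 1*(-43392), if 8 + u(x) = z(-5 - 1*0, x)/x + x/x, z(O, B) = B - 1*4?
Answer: 6117422/141 ≈ 43386.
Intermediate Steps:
z(O, B) = -4 + B (z(O, B) = B - 4 = -4 + B)
u(x) = -7 + (-4 + x)/x (u(x) = -8 + ((-4 + x)/x + x/x) = -8 + ((-4 + x)/x + 1) = -8 + (1 + (-4 + x)/x) = -7 + (-4 + x)/x)
u(141) - 1*(-43392) = (-6 - 4/141) - 1*(-43392) = (-6 - 4*1/141) + 43392 = (-6 - 4/141) + 43392 = -850/141 + 43392 = 6117422/141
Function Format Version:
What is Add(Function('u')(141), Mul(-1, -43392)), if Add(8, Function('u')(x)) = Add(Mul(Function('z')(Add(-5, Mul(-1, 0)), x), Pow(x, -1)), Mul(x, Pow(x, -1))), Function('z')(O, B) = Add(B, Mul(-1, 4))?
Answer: Rational(6117422, 141) ≈ 43386.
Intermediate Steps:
Function('z')(O, B) = Add(-4, B) (Function('z')(O, B) = Add(B, -4) = Add(-4, B))
Function('u')(x) = Add(-7, Mul(Pow(x, -1), Add(-4, x))) (Function('u')(x) = Add(-8, Add(Mul(Add(-4, x), Pow(x, -1)), Mul(x, Pow(x, -1)))) = Add(-8, Add(Mul(Pow(x, -1), Add(-4, x)), 1)) = Add(-8, Add(1, Mul(Pow(x, -1), Add(-4, x)))) = Add(-7, Mul(Pow(x, -1), Add(-4, x))))
Add(Function('u')(141), Mul(-1, -43392)) = Add(Add(-6, Mul(-4, Pow(141, -1))), Mul(-1, -43392)) = Add(Add(-6, Mul(-4, Rational(1, 141))), 43392) = Add(Add(-6, Rational(-4, 141)), 43392) = Add(Rational(-850, 141), 43392) = Rational(6117422, 141)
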